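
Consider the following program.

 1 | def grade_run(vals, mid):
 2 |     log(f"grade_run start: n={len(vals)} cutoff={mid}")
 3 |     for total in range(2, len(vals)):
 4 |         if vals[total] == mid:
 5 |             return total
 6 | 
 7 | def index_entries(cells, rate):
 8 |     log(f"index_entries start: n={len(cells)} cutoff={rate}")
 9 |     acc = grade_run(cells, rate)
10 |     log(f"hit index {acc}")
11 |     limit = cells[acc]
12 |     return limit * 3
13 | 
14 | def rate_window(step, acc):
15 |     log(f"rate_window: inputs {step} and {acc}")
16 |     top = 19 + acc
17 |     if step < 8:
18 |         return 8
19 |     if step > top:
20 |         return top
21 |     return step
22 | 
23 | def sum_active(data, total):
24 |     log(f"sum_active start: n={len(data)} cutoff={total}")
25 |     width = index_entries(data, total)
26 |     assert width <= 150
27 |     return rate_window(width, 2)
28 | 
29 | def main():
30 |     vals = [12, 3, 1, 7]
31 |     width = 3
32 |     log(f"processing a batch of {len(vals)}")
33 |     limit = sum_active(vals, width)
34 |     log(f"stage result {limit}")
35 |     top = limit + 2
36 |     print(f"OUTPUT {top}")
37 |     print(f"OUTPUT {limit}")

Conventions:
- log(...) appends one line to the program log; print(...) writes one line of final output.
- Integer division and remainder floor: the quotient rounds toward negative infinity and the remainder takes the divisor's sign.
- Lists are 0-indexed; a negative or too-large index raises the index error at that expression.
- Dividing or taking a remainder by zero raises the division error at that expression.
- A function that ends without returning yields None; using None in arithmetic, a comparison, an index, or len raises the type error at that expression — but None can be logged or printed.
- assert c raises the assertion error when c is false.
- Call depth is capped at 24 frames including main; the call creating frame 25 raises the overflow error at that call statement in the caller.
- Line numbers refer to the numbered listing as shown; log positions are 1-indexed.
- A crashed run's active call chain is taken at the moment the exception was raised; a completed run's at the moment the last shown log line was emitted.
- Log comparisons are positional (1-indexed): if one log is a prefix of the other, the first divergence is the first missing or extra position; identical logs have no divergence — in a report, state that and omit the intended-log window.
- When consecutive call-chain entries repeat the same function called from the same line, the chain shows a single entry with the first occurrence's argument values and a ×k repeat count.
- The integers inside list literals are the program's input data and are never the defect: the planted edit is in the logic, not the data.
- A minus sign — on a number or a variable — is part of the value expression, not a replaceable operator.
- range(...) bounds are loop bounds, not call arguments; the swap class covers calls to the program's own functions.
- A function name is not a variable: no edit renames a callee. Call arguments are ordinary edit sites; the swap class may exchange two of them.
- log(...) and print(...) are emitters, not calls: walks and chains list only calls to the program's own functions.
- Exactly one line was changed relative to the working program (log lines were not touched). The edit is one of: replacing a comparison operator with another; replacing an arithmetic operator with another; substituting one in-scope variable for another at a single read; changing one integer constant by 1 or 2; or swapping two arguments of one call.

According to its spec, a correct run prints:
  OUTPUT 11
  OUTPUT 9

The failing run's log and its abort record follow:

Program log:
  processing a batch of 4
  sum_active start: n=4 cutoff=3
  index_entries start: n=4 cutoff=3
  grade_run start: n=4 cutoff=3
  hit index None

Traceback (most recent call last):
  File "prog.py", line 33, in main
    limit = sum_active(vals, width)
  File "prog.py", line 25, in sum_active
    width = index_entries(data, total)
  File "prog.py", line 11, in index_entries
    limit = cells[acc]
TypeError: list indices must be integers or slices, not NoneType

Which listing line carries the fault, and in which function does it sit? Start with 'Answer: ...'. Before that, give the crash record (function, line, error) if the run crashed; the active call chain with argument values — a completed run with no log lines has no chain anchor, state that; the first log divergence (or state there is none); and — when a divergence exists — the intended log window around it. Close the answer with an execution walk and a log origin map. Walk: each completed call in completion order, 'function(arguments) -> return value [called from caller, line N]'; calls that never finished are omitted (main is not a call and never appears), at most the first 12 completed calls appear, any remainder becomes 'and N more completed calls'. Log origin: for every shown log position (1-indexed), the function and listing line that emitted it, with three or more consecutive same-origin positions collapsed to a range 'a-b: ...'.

Answer: the defect is in grade_run at line 3.
Key fact: At log position 5 the runs split — shown 'hit index None', but the working version logs 'hit index 1'.
Crash: index_entries, line 11, TypeError.
Call chain: main -> sum_active([12, 3, 1, 7], 3) (called at line 33) -> index_entries([12, 3, 1, 7], 3) (called at line 25).
First divergence: position 5 — the shown line 'hit index None' should read 'hit index 1'.
Intended log window:
  3: index_entries start: n=4 cutoff=3
  4: grade_run start: n=4 cutoff=3
  5: hit index 1
  6: rate_window: inputs 9 and 2
Execution walk:
  grade_run([12, 3, 1, 7], 3) -> None  [called from index_entries, line 9]
Origin of each log line:
  1: emitted by main (line 32)
  2: emitted by sum_active (line 24)
  3: emitted by index_entries (line 8)
  4: emitted by grade_run (line 2)
  5: emitted by index_entries (line 10)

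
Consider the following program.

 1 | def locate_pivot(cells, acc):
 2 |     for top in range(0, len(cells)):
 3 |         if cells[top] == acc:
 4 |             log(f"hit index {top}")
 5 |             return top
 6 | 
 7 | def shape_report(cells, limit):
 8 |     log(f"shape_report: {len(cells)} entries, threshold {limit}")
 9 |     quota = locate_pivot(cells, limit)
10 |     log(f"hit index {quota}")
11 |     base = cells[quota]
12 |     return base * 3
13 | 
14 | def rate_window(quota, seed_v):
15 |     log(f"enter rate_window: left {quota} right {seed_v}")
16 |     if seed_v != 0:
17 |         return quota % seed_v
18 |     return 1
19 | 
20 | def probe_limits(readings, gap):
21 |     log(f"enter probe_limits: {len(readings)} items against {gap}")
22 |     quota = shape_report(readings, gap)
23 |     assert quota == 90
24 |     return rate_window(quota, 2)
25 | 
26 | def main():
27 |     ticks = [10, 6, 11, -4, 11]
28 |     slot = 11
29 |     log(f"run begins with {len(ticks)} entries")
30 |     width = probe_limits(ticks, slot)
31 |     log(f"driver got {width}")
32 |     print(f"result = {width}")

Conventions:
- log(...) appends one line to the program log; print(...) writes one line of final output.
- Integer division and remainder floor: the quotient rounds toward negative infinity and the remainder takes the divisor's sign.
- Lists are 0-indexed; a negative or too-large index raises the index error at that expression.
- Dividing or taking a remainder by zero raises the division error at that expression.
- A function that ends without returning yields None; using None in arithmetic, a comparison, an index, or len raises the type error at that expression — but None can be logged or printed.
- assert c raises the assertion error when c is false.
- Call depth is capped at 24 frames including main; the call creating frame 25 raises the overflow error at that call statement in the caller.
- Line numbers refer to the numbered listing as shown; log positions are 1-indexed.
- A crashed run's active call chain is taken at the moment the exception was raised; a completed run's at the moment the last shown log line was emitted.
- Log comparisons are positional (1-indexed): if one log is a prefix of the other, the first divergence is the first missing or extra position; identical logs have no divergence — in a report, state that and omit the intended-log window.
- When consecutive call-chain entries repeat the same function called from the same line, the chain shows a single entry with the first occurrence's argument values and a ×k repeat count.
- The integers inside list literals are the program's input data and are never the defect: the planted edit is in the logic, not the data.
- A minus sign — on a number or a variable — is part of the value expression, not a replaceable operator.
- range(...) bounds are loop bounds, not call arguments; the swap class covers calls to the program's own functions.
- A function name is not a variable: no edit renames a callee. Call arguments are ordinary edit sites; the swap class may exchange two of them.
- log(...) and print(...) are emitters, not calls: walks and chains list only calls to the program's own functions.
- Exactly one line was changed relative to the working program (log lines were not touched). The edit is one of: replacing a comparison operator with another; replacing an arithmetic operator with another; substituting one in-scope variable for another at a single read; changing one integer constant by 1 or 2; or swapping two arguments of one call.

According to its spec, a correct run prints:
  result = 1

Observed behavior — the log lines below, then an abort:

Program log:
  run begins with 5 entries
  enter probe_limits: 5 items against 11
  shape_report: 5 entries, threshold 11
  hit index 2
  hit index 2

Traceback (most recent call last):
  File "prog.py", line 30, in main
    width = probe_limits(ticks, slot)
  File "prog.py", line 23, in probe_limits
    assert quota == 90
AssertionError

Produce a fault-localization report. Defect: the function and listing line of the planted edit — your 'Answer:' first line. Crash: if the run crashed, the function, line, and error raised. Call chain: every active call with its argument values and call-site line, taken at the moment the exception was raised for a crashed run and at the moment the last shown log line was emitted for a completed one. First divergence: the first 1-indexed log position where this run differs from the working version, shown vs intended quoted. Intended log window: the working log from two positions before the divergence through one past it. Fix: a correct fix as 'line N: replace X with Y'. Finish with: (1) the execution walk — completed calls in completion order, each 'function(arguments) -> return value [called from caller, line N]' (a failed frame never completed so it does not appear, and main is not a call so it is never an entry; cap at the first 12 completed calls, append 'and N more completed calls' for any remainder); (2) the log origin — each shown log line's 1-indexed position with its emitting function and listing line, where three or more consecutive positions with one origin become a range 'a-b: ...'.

Answer: the defect is in probe_limits at line 23.
The tell: The shown log is a 5-line prefix of the intended one, whose next entry is 'enter rate_window: left 33 right 2'.
Crash: probe_limits, line 23, AssertionError.
Call chain: main -> probe_limits([10, 6, 11, -4, 11], 11) (called at line 30).
First divergence: position 6; the shown log stops at 5 lines while the working version next logs 'enter rate_window: left 33 right 2'.
Intended log window:
  4: hit index 2
  5: hit index 2
  6: enter rate_window: left 33 right 2
  7: driver got 1
Execution walk:
  locate_pivot([10, 6, 11, -4, 11], 11) -> 2  [called from shape_report, line 9]
  shape_report([10, 6, 11, -4, 11], 11) -> 33  [called from probe_limits, line 22]
Origin of each log line:
  1: from main, line 29
  2: from probe_limits, line 21
  3: from shape_report, line 8
  4: from locate_pivot, line 4
  5: from shape_report, line 10
A correct fix: line 23: replace `==` with `<=`.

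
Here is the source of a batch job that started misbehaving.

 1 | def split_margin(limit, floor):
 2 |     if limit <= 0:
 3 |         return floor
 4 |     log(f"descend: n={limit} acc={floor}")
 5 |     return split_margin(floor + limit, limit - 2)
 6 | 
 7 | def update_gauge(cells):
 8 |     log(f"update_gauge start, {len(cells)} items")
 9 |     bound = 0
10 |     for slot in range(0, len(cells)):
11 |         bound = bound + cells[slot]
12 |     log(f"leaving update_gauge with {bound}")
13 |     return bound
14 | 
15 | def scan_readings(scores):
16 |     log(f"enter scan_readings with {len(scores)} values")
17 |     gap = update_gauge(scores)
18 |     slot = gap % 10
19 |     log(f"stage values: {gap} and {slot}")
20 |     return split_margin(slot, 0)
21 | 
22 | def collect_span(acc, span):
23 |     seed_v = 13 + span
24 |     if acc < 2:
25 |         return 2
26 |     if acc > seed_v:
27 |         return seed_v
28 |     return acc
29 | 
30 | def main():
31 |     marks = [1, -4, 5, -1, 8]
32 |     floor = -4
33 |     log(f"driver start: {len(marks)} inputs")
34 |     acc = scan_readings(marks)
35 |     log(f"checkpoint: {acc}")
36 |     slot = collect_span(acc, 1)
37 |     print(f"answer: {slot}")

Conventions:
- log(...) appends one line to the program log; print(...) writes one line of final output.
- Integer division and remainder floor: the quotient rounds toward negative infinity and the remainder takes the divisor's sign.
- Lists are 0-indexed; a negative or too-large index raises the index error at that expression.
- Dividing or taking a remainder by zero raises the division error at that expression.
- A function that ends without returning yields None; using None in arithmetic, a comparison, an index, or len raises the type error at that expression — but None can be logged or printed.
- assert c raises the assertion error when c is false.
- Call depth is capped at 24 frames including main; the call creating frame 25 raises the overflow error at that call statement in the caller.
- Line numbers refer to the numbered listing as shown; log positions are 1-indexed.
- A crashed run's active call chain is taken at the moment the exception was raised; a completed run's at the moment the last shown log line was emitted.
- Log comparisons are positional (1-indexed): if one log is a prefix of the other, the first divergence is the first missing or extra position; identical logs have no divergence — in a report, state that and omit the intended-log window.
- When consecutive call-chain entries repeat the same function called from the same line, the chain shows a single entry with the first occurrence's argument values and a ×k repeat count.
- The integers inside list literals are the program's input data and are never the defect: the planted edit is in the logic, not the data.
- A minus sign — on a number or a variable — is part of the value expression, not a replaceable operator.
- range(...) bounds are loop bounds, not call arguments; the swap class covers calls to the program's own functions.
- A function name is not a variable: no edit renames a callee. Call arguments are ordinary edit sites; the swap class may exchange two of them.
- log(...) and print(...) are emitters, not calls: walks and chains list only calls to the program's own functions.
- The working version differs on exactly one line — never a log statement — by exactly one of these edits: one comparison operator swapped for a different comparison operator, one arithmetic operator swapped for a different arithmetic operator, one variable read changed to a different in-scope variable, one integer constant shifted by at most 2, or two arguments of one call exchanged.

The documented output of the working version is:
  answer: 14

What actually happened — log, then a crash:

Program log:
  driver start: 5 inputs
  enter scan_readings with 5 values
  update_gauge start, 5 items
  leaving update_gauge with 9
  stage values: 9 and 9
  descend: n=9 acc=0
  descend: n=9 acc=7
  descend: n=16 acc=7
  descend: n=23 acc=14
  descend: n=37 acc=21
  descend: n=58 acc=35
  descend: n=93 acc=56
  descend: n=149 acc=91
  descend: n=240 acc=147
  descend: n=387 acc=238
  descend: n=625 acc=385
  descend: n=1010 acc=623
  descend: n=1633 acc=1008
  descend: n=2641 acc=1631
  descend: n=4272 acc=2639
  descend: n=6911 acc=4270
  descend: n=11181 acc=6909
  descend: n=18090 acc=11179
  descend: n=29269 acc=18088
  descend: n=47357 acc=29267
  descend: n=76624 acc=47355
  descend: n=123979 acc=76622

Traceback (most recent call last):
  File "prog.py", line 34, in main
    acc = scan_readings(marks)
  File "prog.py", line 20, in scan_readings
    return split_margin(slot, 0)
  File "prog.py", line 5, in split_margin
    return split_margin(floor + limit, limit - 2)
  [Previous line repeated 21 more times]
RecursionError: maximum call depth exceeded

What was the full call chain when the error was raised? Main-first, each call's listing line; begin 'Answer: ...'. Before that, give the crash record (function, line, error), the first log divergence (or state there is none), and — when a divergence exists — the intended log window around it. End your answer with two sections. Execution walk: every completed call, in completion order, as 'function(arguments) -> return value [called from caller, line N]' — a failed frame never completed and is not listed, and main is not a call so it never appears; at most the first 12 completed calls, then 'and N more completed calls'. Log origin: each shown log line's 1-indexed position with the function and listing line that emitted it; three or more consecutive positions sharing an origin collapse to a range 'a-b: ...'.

Answer: main -> scan_readings (called at line 34) -> split_margin (called at line 20) -> split_margin (called at line 5) ×21.
Core observation: The earliest visible damage is log position 7 — 'descend: n=9 acc=7' rather than the intended 'descend: n=7 acc=9'.
Crash: split_margin, line 5, RecursionError.
First divergence: position 7; shown 'descend: n=9 acc=7' vs intended 'descend: n=7 acc=9'.
Intended log window:
  5: stage values: 9 and 9
  6: descend: n=9 acc=0
  7: descend: n=7 acc=9
  8: descend: n=5 acc=16
Execution walk:
  update_gauge([1, -4, 5, -1, 8]) -> 9  [called from scan_readings, line 17]
Log line origins:
  1: from main, line 33
  2: from scan_readings, line 16
  3: from update_gauge, line 8
  4: from update_gauge, line 12
  5: from scan_readings, line 19
  6-27: from split_margin, line 4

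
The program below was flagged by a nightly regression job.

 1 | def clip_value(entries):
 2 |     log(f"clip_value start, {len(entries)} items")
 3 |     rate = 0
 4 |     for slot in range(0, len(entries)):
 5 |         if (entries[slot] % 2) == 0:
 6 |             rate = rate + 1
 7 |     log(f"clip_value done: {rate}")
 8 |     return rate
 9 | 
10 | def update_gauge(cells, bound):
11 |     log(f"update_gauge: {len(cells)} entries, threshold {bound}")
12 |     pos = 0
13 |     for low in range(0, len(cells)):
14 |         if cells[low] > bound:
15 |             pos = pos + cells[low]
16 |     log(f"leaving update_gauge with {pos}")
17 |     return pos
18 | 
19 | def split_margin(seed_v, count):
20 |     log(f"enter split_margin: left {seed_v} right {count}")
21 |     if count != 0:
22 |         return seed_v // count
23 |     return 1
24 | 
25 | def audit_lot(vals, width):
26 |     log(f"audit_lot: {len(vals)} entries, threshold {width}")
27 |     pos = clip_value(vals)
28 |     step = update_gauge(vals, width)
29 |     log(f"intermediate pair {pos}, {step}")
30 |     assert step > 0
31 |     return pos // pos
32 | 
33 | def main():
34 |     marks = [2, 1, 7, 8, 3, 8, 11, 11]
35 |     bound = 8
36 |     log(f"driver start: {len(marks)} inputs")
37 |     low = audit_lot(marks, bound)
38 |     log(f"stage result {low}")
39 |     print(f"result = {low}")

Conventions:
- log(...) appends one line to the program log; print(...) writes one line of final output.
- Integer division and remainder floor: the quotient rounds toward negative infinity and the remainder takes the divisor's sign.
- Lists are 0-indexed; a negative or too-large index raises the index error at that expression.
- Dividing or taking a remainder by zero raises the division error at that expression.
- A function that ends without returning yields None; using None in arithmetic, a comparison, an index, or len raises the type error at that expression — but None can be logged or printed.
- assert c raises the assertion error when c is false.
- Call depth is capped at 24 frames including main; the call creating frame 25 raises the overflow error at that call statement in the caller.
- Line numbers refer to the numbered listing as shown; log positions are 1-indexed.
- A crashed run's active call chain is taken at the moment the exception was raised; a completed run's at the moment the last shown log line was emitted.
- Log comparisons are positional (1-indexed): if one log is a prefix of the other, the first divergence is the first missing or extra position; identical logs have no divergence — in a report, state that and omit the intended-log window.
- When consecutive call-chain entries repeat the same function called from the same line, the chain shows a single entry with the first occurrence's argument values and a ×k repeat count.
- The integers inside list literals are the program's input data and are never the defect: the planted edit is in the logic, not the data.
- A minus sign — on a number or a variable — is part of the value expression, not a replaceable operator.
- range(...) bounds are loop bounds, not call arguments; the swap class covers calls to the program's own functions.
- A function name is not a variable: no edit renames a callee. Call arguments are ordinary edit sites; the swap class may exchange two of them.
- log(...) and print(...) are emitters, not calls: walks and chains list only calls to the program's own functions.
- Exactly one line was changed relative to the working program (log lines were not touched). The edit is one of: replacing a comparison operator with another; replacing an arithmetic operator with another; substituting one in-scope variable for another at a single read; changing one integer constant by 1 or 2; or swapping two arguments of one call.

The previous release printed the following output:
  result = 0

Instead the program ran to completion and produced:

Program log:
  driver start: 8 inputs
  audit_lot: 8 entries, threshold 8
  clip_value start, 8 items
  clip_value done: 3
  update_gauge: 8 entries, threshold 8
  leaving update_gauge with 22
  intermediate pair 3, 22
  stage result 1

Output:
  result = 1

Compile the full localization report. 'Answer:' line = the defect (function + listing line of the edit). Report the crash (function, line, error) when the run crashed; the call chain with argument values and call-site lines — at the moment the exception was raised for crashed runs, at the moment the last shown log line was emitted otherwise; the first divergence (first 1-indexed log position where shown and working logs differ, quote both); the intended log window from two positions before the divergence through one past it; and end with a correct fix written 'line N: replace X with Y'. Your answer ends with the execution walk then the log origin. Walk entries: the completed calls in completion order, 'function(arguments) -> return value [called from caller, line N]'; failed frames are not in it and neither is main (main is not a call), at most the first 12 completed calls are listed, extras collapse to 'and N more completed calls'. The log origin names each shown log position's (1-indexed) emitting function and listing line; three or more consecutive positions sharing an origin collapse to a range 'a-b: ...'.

Answer: the defect is in audit_lot at line 31.
The tell: The earliest visible damage is log position 8 — 'stage result 1' rather than the intended 'stage result 0'.
Call chain: main.
First divergence: position 8 — the shown line 'stage result 1' should read 'stage result 0'.
Intended log window:
  6: leaving update_gauge with 22
  7: intermediate pair 3, 22
  8: stage result 0
Execution walk:
  clip_value([2, 1, 7, 8, 3, 8, 11, 11]) -> 3  [called from audit_lot, line 27]
  update_gauge([2, 1, 7, 8, 3, 8, 11, 11], 8) -> 22  [called from audit_lot, line 28]
  audit_lot([2, 1, 7, 8, 3, 8, 11, 11], 8) -> 1  [called from main, line 37]
Log origin:
  1: from main, line 36
  2: from audit_lot, line 26
  3: from clip_value, line 2
  4: from clip_value, line 7
  5: from update_gauge, line 11
  6: from update_gauge, line 16
  7: from audit_lot, line 29
  8: from main, line 38
A correct fix: line 31: replace `pos // pos` with `pos // step`.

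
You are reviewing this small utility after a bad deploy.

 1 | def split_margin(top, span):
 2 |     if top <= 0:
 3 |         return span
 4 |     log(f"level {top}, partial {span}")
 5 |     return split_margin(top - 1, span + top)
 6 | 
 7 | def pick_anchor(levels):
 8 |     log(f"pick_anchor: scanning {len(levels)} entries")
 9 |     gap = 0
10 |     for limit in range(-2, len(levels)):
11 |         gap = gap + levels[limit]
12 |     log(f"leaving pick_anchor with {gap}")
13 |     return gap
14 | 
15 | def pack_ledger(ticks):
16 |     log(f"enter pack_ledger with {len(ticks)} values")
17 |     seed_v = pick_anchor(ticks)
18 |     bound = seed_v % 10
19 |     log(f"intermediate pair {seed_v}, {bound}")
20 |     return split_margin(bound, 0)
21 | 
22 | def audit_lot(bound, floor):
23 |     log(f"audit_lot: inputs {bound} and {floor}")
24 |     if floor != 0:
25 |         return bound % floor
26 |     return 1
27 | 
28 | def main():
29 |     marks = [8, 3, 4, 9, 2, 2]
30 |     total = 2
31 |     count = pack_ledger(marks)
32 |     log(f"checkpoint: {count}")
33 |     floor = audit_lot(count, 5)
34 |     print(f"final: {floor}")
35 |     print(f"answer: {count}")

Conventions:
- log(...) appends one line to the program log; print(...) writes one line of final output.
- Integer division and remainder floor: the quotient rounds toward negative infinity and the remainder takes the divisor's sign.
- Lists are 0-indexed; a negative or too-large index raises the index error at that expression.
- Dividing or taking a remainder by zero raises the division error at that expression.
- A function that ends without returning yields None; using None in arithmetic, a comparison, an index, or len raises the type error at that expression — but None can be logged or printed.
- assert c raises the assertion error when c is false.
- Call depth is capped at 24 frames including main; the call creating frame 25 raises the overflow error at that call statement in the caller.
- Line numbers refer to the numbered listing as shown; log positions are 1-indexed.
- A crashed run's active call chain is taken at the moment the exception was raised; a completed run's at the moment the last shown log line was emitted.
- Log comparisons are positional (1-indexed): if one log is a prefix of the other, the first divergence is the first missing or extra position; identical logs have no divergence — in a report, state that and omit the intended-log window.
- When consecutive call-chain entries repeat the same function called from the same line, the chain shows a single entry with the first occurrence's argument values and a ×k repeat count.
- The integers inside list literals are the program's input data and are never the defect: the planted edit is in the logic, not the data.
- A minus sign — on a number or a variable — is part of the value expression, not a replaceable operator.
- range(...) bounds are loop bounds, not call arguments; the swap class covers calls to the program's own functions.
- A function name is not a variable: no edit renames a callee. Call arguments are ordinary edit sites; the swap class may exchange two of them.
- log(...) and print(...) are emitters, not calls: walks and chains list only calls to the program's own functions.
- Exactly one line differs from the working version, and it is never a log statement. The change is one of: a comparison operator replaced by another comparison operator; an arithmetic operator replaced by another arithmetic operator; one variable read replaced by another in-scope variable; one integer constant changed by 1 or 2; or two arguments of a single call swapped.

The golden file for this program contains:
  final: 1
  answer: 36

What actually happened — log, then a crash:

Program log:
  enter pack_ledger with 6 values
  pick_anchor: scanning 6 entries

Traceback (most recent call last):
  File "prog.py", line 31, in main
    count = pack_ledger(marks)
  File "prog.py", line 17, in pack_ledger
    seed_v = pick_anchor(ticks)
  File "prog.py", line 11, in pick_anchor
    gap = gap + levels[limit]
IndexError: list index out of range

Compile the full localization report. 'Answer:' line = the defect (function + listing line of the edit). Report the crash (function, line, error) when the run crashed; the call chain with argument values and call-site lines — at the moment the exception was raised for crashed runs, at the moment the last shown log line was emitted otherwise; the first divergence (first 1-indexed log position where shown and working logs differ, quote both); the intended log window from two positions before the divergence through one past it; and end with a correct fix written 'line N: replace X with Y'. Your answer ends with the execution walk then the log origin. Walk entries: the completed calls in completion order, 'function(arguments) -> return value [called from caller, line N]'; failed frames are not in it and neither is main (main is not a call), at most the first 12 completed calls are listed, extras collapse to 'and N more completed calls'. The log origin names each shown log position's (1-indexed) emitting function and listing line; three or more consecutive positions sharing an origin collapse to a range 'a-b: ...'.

Answer: the defect is in pick_anchor at line 10.
The tell: After 2 matching log lines the faulty run goes silent, while the working version continues with 'leaving pick_anchor with 28'.
Crash: pick_anchor, line 11, IndexError.
Call chain: main -> pack_ledger([8, 3, 4, 9, 2, 2]) (called at line 31) -> pick_anchor([8, 3, 4, 9, 2, 2]) (called at line 17).
First divergence: position 3 — the faulty run's log ends after 2 lines; the working version continues with 'leaving pick_anchor with 28'.
Intended log window:
  1: enter pack_ledger with 6 values
  2: pick_anchor: scanning 6 entries
  3: leaving pick_anchor with 28
  4: intermediate pair 28, 8
Execution walk:
  (no call completed)
Log origin:
  1: from pack_ledger, line 16
  2: from pick_anchor, line 8
A correct fix: line 10: replace `-2` with `0`.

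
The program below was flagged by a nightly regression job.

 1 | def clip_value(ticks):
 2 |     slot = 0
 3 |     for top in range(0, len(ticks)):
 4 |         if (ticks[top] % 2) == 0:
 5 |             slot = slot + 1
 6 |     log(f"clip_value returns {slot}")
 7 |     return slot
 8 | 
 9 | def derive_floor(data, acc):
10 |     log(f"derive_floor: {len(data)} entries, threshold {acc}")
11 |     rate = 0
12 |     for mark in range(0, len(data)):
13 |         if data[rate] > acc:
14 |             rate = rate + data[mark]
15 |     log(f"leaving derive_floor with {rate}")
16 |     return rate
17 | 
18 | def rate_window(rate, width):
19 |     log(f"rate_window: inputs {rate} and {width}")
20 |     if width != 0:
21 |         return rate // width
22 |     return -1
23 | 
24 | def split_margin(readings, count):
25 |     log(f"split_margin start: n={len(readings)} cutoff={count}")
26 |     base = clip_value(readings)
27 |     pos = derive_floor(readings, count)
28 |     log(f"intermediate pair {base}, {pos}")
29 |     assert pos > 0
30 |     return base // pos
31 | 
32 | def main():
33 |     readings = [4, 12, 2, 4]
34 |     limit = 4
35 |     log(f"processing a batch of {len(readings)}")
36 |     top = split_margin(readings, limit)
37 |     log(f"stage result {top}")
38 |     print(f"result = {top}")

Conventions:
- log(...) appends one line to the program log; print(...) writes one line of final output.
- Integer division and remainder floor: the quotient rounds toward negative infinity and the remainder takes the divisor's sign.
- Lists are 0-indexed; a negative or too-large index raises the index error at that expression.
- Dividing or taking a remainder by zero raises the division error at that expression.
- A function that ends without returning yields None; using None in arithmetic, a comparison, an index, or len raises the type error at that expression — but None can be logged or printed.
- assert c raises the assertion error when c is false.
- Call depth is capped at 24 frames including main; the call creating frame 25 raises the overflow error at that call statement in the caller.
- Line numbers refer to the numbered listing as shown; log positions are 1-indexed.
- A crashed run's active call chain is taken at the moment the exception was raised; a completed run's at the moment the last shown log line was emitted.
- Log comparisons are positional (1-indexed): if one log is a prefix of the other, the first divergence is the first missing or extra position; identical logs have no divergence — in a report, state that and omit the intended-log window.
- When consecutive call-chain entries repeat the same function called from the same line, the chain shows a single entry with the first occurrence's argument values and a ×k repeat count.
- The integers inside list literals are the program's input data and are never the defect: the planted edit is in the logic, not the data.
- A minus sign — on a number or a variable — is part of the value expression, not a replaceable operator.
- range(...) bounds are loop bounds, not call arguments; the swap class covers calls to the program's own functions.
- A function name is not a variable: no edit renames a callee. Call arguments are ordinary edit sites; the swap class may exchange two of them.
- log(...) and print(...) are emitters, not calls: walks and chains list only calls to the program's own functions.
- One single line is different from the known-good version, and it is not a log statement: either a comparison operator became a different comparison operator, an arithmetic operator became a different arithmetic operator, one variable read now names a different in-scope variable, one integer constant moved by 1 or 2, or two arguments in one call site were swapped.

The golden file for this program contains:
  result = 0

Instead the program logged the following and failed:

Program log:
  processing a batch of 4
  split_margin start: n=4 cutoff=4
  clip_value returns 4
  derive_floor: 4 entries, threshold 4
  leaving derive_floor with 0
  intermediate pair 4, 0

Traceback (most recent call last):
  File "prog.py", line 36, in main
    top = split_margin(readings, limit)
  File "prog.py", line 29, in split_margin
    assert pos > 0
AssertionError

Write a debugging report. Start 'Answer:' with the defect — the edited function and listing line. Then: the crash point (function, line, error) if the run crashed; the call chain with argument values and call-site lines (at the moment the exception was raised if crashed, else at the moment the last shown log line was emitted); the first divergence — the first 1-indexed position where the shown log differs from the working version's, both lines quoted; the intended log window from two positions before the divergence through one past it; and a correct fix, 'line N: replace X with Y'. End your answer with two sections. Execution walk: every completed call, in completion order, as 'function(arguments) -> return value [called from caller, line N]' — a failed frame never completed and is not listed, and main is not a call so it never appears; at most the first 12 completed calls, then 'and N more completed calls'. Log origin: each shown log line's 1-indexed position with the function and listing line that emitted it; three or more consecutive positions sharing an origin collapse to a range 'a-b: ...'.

Answer: the defect is in derive_floor at line 13.
The tell: At log position 5 the runs split — shown 'leaving derive_floor with 0', but the working version logs 'leaving derive_floor with 12'.
Crash: split_margin, line 29, AssertionError.
Call chain: main -> split_margin([4, 12, 2, 4], 4) (called at line 36).
First divergence: position 5 — the shown line 'leaving derive_floor with 0' should read 'leaving derive_floor with 12'.
Intended log window:
  3: clip_value returns 4
  4: derive_floor: 4 entries, threshold 4
  5: leaving derive_floor with 12
  6: intermediate pair 4, 12
Execution walk:
  clip_value([4, 12, 2, 4]) -> 4  [called from split_margin, line 26]
  derive_floor([4, 12, 2, 4], 4) -> 0  [called from split_margin, line 27]
Origin of each log line:
  1: logged in main at line 35
  2: logged in split_margin at line 25
  3: logged in clip_value at line 6
  4: logged in derive_floor at line 10
  5: logged in derive_floor at line 15
  6: logged in split_margin at line 28
A correct fix: line 13: replace `rate` with `mark`.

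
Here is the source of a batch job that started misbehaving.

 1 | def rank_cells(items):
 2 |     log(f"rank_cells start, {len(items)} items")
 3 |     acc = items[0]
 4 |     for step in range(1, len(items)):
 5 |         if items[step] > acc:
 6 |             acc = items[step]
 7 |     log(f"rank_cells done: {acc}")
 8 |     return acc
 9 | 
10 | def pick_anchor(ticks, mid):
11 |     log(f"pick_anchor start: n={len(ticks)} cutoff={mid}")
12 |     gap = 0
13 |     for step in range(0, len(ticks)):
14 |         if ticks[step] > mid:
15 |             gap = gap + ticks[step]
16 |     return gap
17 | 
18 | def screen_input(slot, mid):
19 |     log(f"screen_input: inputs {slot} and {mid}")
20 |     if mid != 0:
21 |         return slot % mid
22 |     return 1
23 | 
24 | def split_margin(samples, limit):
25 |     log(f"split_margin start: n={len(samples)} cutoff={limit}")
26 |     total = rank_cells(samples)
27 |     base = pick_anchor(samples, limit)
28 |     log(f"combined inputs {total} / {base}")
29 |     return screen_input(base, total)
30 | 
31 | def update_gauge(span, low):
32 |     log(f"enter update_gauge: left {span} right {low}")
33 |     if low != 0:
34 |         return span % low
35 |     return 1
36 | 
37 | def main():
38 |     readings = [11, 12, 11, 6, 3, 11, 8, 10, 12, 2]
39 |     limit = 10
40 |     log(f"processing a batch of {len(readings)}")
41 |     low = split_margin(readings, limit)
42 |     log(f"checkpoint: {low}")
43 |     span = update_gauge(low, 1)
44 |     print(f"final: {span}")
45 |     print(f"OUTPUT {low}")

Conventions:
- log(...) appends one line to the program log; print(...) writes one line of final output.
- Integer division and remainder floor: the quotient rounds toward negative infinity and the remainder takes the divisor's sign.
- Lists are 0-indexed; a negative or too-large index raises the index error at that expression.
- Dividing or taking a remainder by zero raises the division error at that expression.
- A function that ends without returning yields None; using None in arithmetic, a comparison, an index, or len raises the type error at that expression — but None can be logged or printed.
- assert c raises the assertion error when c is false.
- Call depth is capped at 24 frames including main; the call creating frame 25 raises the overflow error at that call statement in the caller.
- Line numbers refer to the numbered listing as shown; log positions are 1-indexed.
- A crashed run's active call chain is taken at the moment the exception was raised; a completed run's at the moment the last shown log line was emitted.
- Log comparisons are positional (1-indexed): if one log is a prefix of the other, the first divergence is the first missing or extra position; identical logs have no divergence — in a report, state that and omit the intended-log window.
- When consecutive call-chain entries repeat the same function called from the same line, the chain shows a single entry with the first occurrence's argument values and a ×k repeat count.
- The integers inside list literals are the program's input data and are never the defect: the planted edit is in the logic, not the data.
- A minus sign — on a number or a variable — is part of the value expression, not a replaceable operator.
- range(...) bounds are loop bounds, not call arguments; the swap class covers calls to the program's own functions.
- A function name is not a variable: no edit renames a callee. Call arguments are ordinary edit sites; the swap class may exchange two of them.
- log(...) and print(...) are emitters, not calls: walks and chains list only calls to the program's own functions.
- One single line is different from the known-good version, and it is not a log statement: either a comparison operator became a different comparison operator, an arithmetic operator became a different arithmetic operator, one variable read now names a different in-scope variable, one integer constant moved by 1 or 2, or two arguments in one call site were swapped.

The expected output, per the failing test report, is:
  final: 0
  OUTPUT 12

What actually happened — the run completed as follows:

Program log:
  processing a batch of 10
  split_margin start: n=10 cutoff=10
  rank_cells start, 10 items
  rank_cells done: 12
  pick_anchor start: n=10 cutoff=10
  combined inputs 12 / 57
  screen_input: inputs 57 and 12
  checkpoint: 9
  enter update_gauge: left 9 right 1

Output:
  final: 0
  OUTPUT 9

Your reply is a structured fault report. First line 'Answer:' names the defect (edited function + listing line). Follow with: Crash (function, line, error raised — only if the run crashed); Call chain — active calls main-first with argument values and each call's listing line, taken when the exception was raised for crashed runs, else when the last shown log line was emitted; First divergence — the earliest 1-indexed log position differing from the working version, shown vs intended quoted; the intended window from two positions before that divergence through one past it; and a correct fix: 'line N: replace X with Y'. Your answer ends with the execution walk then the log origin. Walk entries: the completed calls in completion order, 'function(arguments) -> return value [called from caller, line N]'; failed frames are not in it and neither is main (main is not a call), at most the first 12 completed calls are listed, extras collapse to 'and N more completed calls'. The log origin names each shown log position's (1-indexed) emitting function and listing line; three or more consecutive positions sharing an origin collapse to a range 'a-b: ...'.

Answer: the defect is in split_margin at line 29.
Core observation: Log line 7 is where behavior first shows: 'screen_input: inputs 57 and 12' appears instead of 'screen_input: inputs 12 and 57'.
Call chain: main -> update_gauge(9, 1) (called at line 43).
First divergence: at position 7 the run shows 'screen_input: inputs 57 and 12' where the working version logs 'screen_input: inputs 12 and 57'.
Intended log window:
  5: pick_anchor start: n=10 cutoff=10
  6: combined inputs 12 / 57
  7: screen_input: inputs 12 and 57
  8: checkpoint: 12
Execution walk:
  rank_cells([11, 12, 11, 6, 3, 11, 8, 10, 12, 2]) -> 12  [called from split_margin, line 26]
  pick_anchor([11, 12, 11, 6, 3, 11, 8, 10, 12, 2], 10) -> 57  [called from split_margin, line 27]
  screen_input(57, 12) -> 9  [called from split_margin, line 29]
  split_margin([11, 12, 11, 6, 3, 11, 8, 10, 12, 2], 10) -> 9  [called from main, line 41]
  update_gauge(9, 1) -> 0  [called from main, line 43]
Log line origins:
  1: from main, line 40
  2: from split_margin, line 25
  3: from rank_cells, line 2
  4: from rank_cells, line 7
  5: from pick_anchor, line 11
  6: from split_margin, line 28
  7: from screen_input, line 19
  8: from main, line 42
  9: from update_gauge, line 32
A correct fix: line 29: replace `screen_input(base, total)` with `screen_input(total, base)`.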